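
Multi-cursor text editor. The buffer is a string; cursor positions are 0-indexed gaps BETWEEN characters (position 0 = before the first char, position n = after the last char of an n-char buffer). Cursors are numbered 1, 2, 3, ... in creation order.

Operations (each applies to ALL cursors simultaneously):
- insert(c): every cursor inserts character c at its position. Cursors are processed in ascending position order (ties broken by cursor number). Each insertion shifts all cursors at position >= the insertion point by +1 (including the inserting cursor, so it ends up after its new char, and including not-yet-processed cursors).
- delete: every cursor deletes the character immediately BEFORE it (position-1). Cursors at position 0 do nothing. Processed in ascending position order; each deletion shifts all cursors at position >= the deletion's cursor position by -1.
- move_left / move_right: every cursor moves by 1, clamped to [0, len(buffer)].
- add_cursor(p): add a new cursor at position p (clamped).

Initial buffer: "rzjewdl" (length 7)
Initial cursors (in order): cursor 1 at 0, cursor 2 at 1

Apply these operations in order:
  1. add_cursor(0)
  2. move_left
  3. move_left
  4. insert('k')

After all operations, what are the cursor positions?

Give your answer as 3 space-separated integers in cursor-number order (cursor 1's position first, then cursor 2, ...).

After op 1 (add_cursor(0)): buffer="rzjewdl" (len 7), cursors c1@0 c3@0 c2@1, authorship .......
After op 2 (move_left): buffer="rzjewdl" (len 7), cursors c1@0 c2@0 c3@0, authorship .......
After op 3 (move_left): buffer="rzjewdl" (len 7), cursors c1@0 c2@0 c3@0, authorship .......
After op 4 (insert('k')): buffer="kkkrzjewdl" (len 10), cursors c1@3 c2@3 c3@3, authorship 123.......

Answer: 3 3 3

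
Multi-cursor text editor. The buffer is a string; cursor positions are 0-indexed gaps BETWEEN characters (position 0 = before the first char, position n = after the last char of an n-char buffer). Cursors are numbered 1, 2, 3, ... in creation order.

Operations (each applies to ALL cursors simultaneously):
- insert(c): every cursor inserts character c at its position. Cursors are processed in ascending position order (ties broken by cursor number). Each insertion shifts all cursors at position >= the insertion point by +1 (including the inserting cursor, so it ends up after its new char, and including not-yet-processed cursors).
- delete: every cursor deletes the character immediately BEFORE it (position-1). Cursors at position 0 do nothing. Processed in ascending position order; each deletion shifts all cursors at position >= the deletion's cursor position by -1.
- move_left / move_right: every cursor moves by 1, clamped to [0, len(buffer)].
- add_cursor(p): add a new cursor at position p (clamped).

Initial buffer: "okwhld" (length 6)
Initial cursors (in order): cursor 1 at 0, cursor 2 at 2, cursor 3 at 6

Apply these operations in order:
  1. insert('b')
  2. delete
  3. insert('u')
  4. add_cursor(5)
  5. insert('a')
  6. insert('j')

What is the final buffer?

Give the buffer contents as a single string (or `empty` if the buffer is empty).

Answer: uajokuajwajhlduaj

Derivation:
After op 1 (insert('b')): buffer="bokbwhldb" (len 9), cursors c1@1 c2@4 c3@9, authorship 1..2....3
After op 2 (delete): buffer="okwhld" (len 6), cursors c1@0 c2@2 c3@6, authorship ......
After op 3 (insert('u')): buffer="uokuwhldu" (len 9), cursors c1@1 c2@4 c3@9, authorship 1..2....3
After op 4 (add_cursor(5)): buffer="uokuwhldu" (len 9), cursors c1@1 c2@4 c4@5 c3@9, authorship 1..2....3
After op 5 (insert('a')): buffer="uaokuawahldua" (len 13), cursors c1@2 c2@6 c4@8 c3@13, authorship 11..22.4...33
After op 6 (insert('j')): buffer="uajokuajwajhlduaj" (len 17), cursors c1@3 c2@8 c4@11 c3@17, authorship 111..222.44...333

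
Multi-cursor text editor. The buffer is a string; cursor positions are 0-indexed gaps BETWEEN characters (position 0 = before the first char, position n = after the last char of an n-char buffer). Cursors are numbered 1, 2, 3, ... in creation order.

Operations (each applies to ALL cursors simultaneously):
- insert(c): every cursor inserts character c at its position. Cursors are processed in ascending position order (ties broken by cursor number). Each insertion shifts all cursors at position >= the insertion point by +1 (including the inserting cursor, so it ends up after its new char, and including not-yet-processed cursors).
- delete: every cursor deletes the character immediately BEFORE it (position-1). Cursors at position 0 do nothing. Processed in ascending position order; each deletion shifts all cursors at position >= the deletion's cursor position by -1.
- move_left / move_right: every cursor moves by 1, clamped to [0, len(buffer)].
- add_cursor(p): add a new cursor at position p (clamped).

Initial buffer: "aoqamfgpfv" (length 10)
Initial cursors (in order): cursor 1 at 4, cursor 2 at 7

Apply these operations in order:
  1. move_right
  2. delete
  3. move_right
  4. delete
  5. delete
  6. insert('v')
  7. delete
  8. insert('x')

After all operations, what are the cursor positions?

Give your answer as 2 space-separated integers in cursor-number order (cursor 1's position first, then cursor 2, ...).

Answer: 5 5

Derivation:
After op 1 (move_right): buffer="aoqamfgpfv" (len 10), cursors c1@5 c2@8, authorship ..........
After op 2 (delete): buffer="aoqafgfv" (len 8), cursors c1@4 c2@6, authorship ........
After op 3 (move_right): buffer="aoqafgfv" (len 8), cursors c1@5 c2@7, authorship ........
After op 4 (delete): buffer="aoqagv" (len 6), cursors c1@4 c2@5, authorship ......
After op 5 (delete): buffer="aoqv" (len 4), cursors c1@3 c2@3, authorship ....
After op 6 (insert('v')): buffer="aoqvvv" (len 6), cursors c1@5 c2@5, authorship ...12.
After op 7 (delete): buffer="aoqv" (len 4), cursors c1@3 c2@3, authorship ....
After op 8 (insert('x')): buffer="aoqxxv" (len 6), cursors c1@5 c2@5, authorship ...12.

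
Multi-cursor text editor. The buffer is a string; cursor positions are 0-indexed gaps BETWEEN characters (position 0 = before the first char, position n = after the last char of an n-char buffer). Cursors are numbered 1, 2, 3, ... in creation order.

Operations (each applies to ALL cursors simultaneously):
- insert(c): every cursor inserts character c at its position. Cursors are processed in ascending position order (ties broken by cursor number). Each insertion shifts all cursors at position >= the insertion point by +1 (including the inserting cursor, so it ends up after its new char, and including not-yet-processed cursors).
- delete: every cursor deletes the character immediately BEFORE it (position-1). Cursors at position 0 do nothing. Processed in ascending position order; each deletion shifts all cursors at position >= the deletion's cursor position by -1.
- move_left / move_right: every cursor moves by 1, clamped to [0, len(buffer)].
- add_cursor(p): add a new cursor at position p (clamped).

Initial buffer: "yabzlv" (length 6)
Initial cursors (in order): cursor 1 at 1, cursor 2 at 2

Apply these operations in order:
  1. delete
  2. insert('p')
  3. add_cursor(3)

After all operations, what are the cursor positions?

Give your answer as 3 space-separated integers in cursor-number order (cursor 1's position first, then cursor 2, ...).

Answer: 2 2 3

Derivation:
After op 1 (delete): buffer="bzlv" (len 4), cursors c1@0 c2@0, authorship ....
After op 2 (insert('p')): buffer="ppbzlv" (len 6), cursors c1@2 c2@2, authorship 12....
After op 3 (add_cursor(3)): buffer="ppbzlv" (len 6), cursors c1@2 c2@2 c3@3, authorship 12....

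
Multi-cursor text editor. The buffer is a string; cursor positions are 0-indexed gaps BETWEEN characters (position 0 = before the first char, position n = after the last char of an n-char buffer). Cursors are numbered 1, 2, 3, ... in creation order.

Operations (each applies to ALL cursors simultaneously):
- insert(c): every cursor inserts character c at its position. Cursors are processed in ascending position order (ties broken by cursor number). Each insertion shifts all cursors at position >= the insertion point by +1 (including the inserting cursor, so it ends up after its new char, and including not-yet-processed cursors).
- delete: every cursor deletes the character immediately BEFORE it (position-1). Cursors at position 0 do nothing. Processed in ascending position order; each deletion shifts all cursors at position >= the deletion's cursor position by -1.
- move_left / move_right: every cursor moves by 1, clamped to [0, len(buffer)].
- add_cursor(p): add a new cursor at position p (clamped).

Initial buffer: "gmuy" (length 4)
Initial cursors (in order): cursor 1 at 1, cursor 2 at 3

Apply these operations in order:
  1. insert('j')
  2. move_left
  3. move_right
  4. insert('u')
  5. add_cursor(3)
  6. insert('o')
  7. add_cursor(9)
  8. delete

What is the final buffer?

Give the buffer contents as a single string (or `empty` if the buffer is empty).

Answer: gjumujy

Derivation:
After op 1 (insert('j')): buffer="gjmujy" (len 6), cursors c1@2 c2@5, authorship .1..2.
After op 2 (move_left): buffer="gjmujy" (len 6), cursors c1@1 c2@4, authorship .1..2.
After op 3 (move_right): buffer="gjmujy" (len 6), cursors c1@2 c2@5, authorship .1..2.
After op 4 (insert('u')): buffer="gjumujuy" (len 8), cursors c1@3 c2@7, authorship .11..22.
After op 5 (add_cursor(3)): buffer="gjumujuy" (len 8), cursors c1@3 c3@3 c2@7, authorship .11..22.
After op 6 (insert('o')): buffer="gjuoomujuoy" (len 11), cursors c1@5 c3@5 c2@10, authorship .1113..222.
After op 7 (add_cursor(9)): buffer="gjuoomujuoy" (len 11), cursors c1@5 c3@5 c4@9 c2@10, authorship .1113..222.
After op 8 (delete): buffer="gjumujy" (len 7), cursors c1@3 c3@3 c2@6 c4@6, authorship .11..2.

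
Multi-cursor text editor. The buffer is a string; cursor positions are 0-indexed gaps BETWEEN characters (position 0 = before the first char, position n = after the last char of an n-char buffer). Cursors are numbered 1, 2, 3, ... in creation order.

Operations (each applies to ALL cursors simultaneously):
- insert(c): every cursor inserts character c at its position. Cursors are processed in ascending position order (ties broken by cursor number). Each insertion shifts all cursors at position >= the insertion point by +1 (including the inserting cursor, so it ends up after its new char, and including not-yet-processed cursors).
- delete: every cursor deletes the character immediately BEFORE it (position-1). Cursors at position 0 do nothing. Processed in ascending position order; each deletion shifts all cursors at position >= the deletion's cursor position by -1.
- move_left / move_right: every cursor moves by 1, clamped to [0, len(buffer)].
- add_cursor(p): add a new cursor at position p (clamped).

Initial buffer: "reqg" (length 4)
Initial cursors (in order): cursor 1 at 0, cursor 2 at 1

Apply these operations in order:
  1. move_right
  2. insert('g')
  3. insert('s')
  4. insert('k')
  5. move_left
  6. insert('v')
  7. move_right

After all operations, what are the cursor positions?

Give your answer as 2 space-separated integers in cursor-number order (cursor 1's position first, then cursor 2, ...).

After op 1 (move_right): buffer="reqg" (len 4), cursors c1@1 c2@2, authorship ....
After op 2 (insert('g')): buffer="rgegqg" (len 6), cursors c1@2 c2@4, authorship .1.2..
After op 3 (insert('s')): buffer="rgsegsqg" (len 8), cursors c1@3 c2@6, authorship .11.22..
After op 4 (insert('k')): buffer="rgskegskqg" (len 10), cursors c1@4 c2@8, authorship .111.222..
After op 5 (move_left): buffer="rgskegskqg" (len 10), cursors c1@3 c2@7, authorship .111.222..
After op 6 (insert('v')): buffer="rgsvkegsvkqg" (len 12), cursors c1@4 c2@9, authorship .1111.2222..
After op 7 (move_right): buffer="rgsvkegsvkqg" (len 12), cursors c1@5 c2@10, authorship .1111.2222..

Answer: 5 10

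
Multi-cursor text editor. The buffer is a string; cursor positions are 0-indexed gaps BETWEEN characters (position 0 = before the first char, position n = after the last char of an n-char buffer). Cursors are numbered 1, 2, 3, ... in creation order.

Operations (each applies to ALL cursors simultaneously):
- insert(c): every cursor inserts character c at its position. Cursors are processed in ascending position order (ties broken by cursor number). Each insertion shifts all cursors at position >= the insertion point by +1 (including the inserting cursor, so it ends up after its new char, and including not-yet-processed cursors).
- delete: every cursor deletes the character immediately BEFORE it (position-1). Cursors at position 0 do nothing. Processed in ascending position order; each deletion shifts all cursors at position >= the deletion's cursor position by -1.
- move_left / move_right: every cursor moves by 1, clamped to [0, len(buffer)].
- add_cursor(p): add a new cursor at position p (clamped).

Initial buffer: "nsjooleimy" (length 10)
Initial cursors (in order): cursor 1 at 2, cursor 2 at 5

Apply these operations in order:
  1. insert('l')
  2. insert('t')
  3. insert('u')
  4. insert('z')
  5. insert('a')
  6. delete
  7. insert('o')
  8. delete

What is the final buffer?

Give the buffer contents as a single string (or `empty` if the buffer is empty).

After op 1 (insert('l')): buffer="nsljoolleimy" (len 12), cursors c1@3 c2@7, authorship ..1...2.....
After op 2 (insert('t')): buffer="nsltjooltleimy" (len 14), cursors c1@4 c2@9, authorship ..11...22.....
After op 3 (insert('u')): buffer="nsltujooltuleimy" (len 16), cursors c1@5 c2@11, authorship ..111...222.....
After op 4 (insert('z')): buffer="nsltuzjooltuzleimy" (len 18), cursors c1@6 c2@13, authorship ..1111...2222.....
After op 5 (insert('a')): buffer="nsltuzajooltuzaleimy" (len 20), cursors c1@7 c2@15, authorship ..11111...22222.....
After op 6 (delete): buffer="nsltuzjooltuzleimy" (len 18), cursors c1@6 c2@13, authorship ..1111...2222.....
After op 7 (insert('o')): buffer="nsltuzojooltuzoleimy" (len 20), cursors c1@7 c2@15, authorship ..11111...22222.....
After op 8 (delete): buffer="nsltuzjooltuzleimy" (len 18), cursors c1@6 c2@13, authorship ..1111...2222.....

Answer: nsltuzjooltuzleimy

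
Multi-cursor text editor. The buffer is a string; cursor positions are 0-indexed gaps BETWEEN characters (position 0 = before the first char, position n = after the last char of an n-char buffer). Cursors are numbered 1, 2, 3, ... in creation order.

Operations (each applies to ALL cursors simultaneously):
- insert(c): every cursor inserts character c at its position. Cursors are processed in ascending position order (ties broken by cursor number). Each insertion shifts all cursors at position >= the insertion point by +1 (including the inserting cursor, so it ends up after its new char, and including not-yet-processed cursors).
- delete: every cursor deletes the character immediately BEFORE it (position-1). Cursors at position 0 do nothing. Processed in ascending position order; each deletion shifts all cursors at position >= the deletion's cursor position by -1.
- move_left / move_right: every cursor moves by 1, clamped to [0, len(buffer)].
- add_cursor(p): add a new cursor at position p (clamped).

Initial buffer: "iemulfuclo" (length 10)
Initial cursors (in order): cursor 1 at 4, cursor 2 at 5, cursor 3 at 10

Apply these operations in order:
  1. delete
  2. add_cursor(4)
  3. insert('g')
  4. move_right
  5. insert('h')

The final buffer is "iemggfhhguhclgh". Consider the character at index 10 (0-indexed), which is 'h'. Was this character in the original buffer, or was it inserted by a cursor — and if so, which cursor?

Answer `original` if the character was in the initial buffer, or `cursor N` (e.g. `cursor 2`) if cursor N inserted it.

Answer: cursor 4

Derivation:
After op 1 (delete): buffer="iemfucl" (len 7), cursors c1@3 c2@3 c3@7, authorship .......
After op 2 (add_cursor(4)): buffer="iemfucl" (len 7), cursors c1@3 c2@3 c4@4 c3@7, authorship .......
After op 3 (insert('g')): buffer="iemggfguclg" (len 11), cursors c1@5 c2@5 c4@7 c3@11, authorship ...12.4...3
After op 4 (move_right): buffer="iemggfguclg" (len 11), cursors c1@6 c2@6 c4@8 c3@11, authorship ...12.4...3
After op 5 (insert('h')): buffer="iemggfhhguhclgh" (len 15), cursors c1@8 c2@8 c4@11 c3@15, authorship ...12.124.4..33
Authorship (.=original, N=cursor N): . . . 1 2 . 1 2 4 . 4 . . 3 3
Index 10: author = 4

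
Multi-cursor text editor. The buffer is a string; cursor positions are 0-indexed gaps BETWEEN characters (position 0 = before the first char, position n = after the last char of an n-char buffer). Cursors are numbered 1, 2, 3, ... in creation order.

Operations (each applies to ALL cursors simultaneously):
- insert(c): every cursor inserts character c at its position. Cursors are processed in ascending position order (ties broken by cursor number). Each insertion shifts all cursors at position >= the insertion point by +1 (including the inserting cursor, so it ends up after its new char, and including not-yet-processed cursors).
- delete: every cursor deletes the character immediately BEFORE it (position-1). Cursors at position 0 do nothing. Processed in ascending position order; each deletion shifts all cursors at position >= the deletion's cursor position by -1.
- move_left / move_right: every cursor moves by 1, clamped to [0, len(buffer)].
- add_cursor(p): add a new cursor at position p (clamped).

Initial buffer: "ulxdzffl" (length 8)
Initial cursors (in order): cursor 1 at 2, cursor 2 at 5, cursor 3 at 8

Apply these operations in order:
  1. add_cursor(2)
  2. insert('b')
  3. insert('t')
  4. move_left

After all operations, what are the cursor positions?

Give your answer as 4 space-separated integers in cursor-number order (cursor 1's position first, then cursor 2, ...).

After op 1 (add_cursor(2)): buffer="ulxdzffl" (len 8), cursors c1@2 c4@2 c2@5 c3@8, authorship ........
After op 2 (insert('b')): buffer="ulbbxdzbfflb" (len 12), cursors c1@4 c4@4 c2@8 c3@12, authorship ..14...2...3
After op 3 (insert('t')): buffer="ulbbttxdzbtfflbt" (len 16), cursors c1@6 c4@6 c2@11 c3@16, authorship ..1414...22...33
After op 4 (move_left): buffer="ulbbttxdzbtfflbt" (len 16), cursors c1@5 c4@5 c2@10 c3@15, authorship ..1414...22...33

Answer: 5 10 15 5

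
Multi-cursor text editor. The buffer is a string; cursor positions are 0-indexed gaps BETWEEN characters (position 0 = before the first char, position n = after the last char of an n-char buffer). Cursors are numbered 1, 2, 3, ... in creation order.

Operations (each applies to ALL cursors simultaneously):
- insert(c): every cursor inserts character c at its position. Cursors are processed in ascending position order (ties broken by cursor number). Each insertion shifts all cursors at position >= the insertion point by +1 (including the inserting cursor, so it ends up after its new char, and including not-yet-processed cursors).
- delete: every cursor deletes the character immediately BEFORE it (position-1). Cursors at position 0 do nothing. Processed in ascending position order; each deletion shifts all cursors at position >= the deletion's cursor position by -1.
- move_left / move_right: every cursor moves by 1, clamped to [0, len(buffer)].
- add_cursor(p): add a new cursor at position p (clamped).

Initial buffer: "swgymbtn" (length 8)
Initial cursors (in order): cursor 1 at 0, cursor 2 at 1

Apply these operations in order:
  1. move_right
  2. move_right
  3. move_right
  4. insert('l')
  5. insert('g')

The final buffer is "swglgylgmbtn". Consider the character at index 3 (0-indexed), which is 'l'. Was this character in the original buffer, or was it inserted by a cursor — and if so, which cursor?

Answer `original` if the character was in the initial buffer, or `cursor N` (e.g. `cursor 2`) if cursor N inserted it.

After op 1 (move_right): buffer="swgymbtn" (len 8), cursors c1@1 c2@2, authorship ........
After op 2 (move_right): buffer="swgymbtn" (len 8), cursors c1@2 c2@3, authorship ........
After op 3 (move_right): buffer="swgymbtn" (len 8), cursors c1@3 c2@4, authorship ........
After op 4 (insert('l')): buffer="swglylmbtn" (len 10), cursors c1@4 c2@6, authorship ...1.2....
After op 5 (insert('g')): buffer="swglgylgmbtn" (len 12), cursors c1@5 c2@8, authorship ...11.22....
Authorship (.=original, N=cursor N): . . . 1 1 . 2 2 . . . .
Index 3: author = 1

Answer: cursor 1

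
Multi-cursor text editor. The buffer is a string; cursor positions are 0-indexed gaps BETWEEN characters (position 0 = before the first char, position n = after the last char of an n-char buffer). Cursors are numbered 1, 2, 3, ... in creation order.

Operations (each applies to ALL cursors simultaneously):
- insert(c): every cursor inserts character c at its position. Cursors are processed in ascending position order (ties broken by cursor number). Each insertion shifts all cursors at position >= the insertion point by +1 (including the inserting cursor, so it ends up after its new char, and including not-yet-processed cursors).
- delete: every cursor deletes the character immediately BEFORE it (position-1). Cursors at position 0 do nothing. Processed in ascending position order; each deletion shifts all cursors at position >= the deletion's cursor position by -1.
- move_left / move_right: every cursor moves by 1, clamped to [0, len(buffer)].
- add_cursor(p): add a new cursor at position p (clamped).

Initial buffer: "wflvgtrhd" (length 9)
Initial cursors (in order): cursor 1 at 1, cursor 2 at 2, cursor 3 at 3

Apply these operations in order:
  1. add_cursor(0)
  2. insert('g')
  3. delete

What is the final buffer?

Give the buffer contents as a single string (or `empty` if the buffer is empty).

After op 1 (add_cursor(0)): buffer="wflvgtrhd" (len 9), cursors c4@0 c1@1 c2@2 c3@3, authorship .........
After op 2 (insert('g')): buffer="gwgfglgvgtrhd" (len 13), cursors c4@1 c1@3 c2@5 c3@7, authorship 4.1.2.3......
After op 3 (delete): buffer="wflvgtrhd" (len 9), cursors c4@0 c1@1 c2@2 c3@3, authorship .........

Answer: wflvgtrhd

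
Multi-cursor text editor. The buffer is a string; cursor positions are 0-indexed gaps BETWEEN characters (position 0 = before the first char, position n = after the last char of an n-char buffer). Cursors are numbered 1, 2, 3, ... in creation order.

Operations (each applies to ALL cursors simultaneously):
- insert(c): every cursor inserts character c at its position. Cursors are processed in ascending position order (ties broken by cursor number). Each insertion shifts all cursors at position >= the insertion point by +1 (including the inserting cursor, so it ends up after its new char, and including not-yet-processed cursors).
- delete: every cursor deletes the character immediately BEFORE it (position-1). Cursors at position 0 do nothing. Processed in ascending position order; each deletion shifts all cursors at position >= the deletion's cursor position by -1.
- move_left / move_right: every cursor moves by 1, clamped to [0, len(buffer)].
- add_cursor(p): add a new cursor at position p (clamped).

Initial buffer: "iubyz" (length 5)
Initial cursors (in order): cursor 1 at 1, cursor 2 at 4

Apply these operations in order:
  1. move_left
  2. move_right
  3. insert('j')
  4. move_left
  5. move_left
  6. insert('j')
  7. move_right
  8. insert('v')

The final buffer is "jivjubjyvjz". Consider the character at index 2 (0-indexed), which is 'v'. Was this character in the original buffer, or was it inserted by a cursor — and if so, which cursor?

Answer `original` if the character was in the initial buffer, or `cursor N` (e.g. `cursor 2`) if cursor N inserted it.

Answer: cursor 1

Derivation:
After op 1 (move_left): buffer="iubyz" (len 5), cursors c1@0 c2@3, authorship .....
After op 2 (move_right): buffer="iubyz" (len 5), cursors c1@1 c2@4, authorship .....
After op 3 (insert('j')): buffer="ijubyjz" (len 7), cursors c1@2 c2@6, authorship .1...2.
After op 4 (move_left): buffer="ijubyjz" (len 7), cursors c1@1 c2@5, authorship .1...2.
After op 5 (move_left): buffer="ijubyjz" (len 7), cursors c1@0 c2@4, authorship .1...2.
After op 6 (insert('j')): buffer="jijubjyjz" (len 9), cursors c1@1 c2@6, authorship 1.1..2.2.
After op 7 (move_right): buffer="jijubjyjz" (len 9), cursors c1@2 c2@7, authorship 1.1..2.2.
After op 8 (insert('v')): buffer="jivjubjyvjz" (len 11), cursors c1@3 c2@9, authorship 1.11..2.22.
Authorship (.=original, N=cursor N): 1 . 1 1 . . 2 . 2 2 .
Index 2: author = 1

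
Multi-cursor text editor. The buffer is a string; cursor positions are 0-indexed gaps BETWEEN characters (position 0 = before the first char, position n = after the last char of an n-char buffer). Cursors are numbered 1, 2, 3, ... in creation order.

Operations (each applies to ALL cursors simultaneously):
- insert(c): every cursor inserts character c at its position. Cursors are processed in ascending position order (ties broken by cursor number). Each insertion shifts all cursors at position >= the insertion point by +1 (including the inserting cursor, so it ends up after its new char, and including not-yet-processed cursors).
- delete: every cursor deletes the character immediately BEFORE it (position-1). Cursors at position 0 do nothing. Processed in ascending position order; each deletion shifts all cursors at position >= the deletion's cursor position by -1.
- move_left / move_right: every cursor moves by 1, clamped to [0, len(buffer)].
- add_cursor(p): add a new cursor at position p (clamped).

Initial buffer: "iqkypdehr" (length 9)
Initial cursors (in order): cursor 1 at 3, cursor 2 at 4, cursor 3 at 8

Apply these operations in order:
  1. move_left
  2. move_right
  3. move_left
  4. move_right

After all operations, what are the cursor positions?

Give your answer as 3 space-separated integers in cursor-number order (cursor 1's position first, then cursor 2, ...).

After op 1 (move_left): buffer="iqkypdehr" (len 9), cursors c1@2 c2@3 c3@7, authorship .........
After op 2 (move_right): buffer="iqkypdehr" (len 9), cursors c1@3 c2@4 c3@8, authorship .........
After op 3 (move_left): buffer="iqkypdehr" (len 9), cursors c1@2 c2@3 c3@7, authorship .........
After op 4 (move_right): buffer="iqkypdehr" (len 9), cursors c1@3 c2@4 c3@8, authorship .........

Answer: 3 4 8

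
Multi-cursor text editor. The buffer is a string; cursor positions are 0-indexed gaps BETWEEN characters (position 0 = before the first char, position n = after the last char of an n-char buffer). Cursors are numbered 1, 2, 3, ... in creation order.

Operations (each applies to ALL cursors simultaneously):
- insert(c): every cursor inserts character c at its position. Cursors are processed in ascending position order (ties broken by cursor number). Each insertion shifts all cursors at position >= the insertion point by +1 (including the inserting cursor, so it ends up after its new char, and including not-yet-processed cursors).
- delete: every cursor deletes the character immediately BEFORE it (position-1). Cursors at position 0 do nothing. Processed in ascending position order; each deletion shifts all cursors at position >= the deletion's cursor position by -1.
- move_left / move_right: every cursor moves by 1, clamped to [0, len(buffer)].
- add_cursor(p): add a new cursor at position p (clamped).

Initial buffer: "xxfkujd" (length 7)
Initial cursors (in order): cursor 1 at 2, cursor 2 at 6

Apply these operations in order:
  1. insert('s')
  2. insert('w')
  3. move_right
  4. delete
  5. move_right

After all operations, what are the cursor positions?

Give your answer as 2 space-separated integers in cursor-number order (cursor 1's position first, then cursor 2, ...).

Answer: 5 9

Derivation:
After op 1 (insert('s')): buffer="xxsfkujsd" (len 9), cursors c1@3 c2@8, authorship ..1....2.
After op 2 (insert('w')): buffer="xxswfkujswd" (len 11), cursors c1@4 c2@10, authorship ..11....22.
After op 3 (move_right): buffer="xxswfkujswd" (len 11), cursors c1@5 c2@11, authorship ..11....22.
After op 4 (delete): buffer="xxswkujsw" (len 9), cursors c1@4 c2@9, authorship ..11...22
After op 5 (move_right): buffer="xxswkujsw" (len 9), cursors c1@5 c2@9, authorship ..11...22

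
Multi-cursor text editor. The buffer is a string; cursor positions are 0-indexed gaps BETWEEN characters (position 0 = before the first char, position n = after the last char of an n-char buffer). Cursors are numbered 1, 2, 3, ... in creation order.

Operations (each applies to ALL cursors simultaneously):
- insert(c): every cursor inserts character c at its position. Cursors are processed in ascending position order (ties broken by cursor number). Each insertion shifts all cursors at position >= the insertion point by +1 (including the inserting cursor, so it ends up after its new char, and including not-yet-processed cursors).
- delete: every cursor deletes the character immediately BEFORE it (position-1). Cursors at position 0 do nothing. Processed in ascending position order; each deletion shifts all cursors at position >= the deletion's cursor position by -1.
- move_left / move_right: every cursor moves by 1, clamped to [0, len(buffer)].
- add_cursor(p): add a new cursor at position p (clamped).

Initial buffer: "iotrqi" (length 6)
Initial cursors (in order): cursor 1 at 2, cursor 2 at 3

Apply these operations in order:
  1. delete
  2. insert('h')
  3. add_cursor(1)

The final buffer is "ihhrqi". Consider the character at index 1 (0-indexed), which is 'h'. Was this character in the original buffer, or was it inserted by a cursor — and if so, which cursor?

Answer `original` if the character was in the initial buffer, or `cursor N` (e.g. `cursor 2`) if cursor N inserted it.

Answer: cursor 1

Derivation:
After op 1 (delete): buffer="irqi" (len 4), cursors c1@1 c2@1, authorship ....
After op 2 (insert('h')): buffer="ihhrqi" (len 6), cursors c1@3 c2@3, authorship .12...
After op 3 (add_cursor(1)): buffer="ihhrqi" (len 6), cursors c3@1 c1@3 c2@3, authorship .12...
Authorship (.=original, N=cursor N): . 1 2 . . .
Index 1: author = 1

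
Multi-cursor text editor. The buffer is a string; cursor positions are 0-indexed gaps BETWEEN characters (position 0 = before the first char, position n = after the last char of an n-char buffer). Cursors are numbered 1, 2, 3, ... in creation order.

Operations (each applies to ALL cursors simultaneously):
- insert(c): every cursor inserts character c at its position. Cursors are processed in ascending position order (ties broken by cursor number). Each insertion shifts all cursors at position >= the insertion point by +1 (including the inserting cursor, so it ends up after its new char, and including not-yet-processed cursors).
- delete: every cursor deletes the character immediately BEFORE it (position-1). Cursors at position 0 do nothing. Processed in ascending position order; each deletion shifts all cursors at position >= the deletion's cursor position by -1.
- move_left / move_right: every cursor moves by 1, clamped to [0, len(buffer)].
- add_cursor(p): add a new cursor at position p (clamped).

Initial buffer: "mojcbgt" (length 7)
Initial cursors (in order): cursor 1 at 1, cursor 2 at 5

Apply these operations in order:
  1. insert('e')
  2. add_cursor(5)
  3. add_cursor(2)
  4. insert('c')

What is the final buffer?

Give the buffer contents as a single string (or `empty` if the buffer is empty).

After op 1 (insert('e')): buffer="meojcbegt" (len 9), cursors c1@2 c2@7, authorship .1....2..
After op 2 (add_cursor(5)): buffer="meojcbegt" (len 9), cursors c1@2 c3@5 c2@7, authorship .1....2..
After op 3 (add_cursor(2)): buffer="meojcbegt" (len 9), cursors c1@2 c4@2 c3@5 c2@7, authorship .1....2..
After op 4 (insert('c')): buffer="meccojccbecgt" (len 13), cursors c1@4 c4@4 c3@8 c2@11, authorship .114...3.22..

Answer: meccojccbecgt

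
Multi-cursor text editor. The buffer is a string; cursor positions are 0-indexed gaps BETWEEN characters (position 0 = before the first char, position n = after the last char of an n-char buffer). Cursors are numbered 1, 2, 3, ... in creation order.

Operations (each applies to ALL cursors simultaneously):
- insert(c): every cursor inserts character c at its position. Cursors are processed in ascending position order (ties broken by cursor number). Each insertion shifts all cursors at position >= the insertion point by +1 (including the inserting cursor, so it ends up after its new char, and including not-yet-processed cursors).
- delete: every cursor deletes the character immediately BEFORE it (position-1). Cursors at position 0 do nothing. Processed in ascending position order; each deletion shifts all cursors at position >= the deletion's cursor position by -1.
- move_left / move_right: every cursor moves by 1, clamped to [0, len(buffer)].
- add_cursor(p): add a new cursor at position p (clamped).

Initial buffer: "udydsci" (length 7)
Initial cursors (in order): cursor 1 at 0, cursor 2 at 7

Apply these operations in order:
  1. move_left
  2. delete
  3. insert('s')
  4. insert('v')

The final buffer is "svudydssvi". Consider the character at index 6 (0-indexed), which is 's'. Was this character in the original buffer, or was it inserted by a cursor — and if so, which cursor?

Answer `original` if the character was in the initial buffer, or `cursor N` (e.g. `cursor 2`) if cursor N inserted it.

After op 1 (move_left): buffer="udydsci" (len 7), cursors c1@0 c2@6, authorship .......
After op 2 (delete): buffer="udydsi" (len 6), cursors c1@0 c2@5, authorship ......
After op 3 (insert('s')): buffer="sudydssi" (len 8), cursors c1@1 c2@7, authorship 1.....2.
After op 4 (insert('v')): buffer="svudydssvi" (len 10), cursors c1@2 c2@9, authorship 11.....22.
Authorship (.=original, N=cursor N): 1 1 . . . . . 2 2 .
Index 6: author = original

Answer: original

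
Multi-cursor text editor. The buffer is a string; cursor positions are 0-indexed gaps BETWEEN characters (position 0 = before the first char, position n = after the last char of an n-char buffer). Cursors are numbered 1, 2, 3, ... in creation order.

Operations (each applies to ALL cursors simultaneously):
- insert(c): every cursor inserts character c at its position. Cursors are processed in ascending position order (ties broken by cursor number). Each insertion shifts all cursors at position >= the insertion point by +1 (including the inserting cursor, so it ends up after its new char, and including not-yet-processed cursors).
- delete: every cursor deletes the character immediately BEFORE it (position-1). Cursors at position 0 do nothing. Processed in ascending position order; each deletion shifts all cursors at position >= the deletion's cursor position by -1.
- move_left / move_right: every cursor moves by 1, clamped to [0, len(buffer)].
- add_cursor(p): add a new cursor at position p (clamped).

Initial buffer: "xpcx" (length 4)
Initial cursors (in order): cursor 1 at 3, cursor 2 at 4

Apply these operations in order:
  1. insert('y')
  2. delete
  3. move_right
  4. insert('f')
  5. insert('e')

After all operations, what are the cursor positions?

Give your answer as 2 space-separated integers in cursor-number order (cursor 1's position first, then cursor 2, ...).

Answer: 8 8

Derivation:
After op 1 (insert('y')): buffer="xpcyxy" (len 6), cursors c1@4 c2@6, authorship ...1.2
After op 2 (delete): buffer="xpcx" (len 4), cursors c1@3 c2@4, authorship ....
After op 3 (move_right): buffer="xpcx" (len 4), cursors c1@4 c2@4, authorship ....
After op 4 (insert('f')): buffer="xpcxff" (len 6), cursors c1@6 c2@6, authorship ....12
After op 5 (insert('e')): buffer="xpcxffee" (len 8), cursors c1@8 c2@8, authorship ....1212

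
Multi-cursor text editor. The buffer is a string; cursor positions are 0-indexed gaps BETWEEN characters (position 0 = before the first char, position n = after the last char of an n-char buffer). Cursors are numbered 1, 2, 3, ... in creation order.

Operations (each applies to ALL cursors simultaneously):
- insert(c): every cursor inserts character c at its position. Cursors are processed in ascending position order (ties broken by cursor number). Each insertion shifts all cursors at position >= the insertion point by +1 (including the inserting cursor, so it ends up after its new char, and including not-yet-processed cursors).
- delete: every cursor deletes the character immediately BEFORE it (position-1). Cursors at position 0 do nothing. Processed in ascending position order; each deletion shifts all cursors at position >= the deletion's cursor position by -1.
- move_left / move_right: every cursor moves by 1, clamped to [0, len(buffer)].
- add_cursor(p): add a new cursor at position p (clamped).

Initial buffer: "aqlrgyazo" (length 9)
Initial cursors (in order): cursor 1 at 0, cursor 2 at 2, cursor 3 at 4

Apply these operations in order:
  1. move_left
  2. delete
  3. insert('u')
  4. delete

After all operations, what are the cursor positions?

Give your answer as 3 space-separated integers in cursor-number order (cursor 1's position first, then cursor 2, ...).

After op 1 (move_left): buffer="aqlrgyazo" (len 9), cursors c1@0 c2@1 c3@3, authorship .........
After op 2 (delete): buffer="qrgyazo" (len 7), cursors c1@0 c2@0 c3@1, authorship .......
After op 3 (insert('u')): buffer="uuqurgyazo" (len 10), cursors c1@2 c2@2 c3@4, authorship 12.3......
After op 4 (delete): buffer="qrgyazo" (len 7), cursors c1@0 c2@0 c3@1, authorship .......

Answer: 0 0 1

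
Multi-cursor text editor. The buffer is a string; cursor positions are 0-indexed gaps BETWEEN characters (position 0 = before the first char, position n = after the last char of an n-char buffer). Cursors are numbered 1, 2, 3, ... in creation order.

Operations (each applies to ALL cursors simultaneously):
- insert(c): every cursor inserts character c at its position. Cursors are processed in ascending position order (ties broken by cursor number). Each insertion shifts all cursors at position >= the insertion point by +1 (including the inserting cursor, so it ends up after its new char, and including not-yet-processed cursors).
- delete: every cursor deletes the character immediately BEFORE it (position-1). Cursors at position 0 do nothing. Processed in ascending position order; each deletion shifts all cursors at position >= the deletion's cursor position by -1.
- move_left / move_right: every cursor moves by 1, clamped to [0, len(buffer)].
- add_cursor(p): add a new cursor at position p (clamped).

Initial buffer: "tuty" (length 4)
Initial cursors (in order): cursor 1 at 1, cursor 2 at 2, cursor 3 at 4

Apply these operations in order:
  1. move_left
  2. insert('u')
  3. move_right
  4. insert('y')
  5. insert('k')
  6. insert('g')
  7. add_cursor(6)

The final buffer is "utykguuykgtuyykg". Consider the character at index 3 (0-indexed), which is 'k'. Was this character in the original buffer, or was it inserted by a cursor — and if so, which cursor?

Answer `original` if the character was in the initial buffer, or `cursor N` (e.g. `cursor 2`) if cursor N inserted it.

Answer: cursor 1

Derivation:
After op 1 (move_left): buffer="tuty" (len 4), cursors c1@0 c2@1 c3@3, authorship ....
After op 2 (insert('u')): buffer="utuutuy" (len 7), cursors c1@1 c2@3 c3@6, authorship 1.2..3.
After op 3 (move_right): buffer="utuutuy" (len 7), cursors c1@2 c2@4 c3@7, authorship 1.2..3.
After op 4 (insert('y')): buffer="utyuuytuyy" (len 10), cursors c1@3 c2@6 c3@10, authorship 1.12.2.3.3
After op 5 (insert('k')): buffer="utykuuyktuyyk" (len 13), cursors c1@4 c2@8 c3@13, authorship 1.112.22.3.33
After op 6 (insert('g')): buffer="utykguuykgtuyykg" (len 16), cursors c1@5 c2@10 c3@16, authorship 1.1112.222.3.333
After op 7 (add_cursor(6)): buffer="utykguuykgtuyykg" (len 16), cursors c1@5 c4@6 c2@10 c3@16, authorship 1.1112.222.3.333
Authorship (.=original, N=cursor N): 1 . 1 1 1 2 . 2 2 2 . 3 . 3 3 3
Index 3: author = 1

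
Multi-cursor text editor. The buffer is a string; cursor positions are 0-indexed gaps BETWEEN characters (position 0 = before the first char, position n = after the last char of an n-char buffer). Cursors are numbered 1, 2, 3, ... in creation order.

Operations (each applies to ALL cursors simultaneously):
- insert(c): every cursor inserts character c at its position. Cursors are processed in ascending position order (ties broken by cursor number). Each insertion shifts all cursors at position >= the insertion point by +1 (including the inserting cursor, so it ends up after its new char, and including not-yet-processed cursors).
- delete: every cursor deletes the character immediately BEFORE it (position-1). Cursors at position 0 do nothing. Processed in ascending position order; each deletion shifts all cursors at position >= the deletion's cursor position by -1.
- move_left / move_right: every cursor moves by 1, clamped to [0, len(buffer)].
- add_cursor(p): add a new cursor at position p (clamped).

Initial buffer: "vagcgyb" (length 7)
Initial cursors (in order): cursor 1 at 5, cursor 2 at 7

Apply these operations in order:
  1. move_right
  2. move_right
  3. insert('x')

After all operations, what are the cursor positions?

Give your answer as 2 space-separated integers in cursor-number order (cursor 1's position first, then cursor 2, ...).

Answer: 9 9

Derivation:
After op 1 (move_right): buffer="vagcgyb" (len 7), cursors c1@6 c2@7, authorship .......
After op 2 (move_right): buffer="vagcgyb" (len 7), cursors c1@7 c2@7, authorship .......
After op 3 (insert('x')): buffer="vagcgybxx" (len 9), cursors c1@9 c2@9, authorship .......12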